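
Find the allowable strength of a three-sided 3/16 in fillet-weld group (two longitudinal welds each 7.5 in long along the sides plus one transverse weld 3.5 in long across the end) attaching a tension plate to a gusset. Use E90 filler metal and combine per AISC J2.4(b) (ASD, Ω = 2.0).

R_n/Ω ≈ 66.2 kips

E90XX → F_EXX = 90 ksi.
t_e = 0.707 × 0.1875 = 0.1326 in.
R_nwl = 0.6 × 90 × 0.1326 × 15 = 107.4 kips (longitudinal, 2 welds).
R_nwt = 0.6 × 90 × 0.1326 × 3.5 = 25.05 kips (transverse, base value).
(i) R_nwl + R_nwt = 132.4 kips; (ii) 0.85 R_nwl + 1.5 R_nwt = 128.9 kips.
R_n = max = 132.4 kips [governs: (i)]; R_n/Ω = 66.21 kips.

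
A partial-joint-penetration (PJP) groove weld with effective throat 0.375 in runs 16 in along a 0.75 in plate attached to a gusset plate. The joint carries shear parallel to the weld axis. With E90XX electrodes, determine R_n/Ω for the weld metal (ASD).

R_n/Ω ≈ 162 kip

E90XX → F_EXX = 90 ksi.
Effective throat (given) t_e = 0.375 in.
A_we = 0.375 × 16 = 6 in².
F_nw = 0.6 F_EXX = 54 ksi.
R_n/Ω = (54 × 6) / 2.0 = 162 kip.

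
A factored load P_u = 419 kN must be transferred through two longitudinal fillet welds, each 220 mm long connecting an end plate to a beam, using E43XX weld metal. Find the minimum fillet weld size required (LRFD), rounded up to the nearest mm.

E43XX → F_EXX = 430 MPa.
Total weld length L = 440 mm.
Required throat t_e = P_u / (φ × 0.6 F_EXX × L) = 419 / (0.75 × 0.6 × 430 × 440 × 10⁻³) = 4.921 mm.
Required leg w = t_e / 0.707 = 6.961 mm → use 7 mm.

w = 7 mm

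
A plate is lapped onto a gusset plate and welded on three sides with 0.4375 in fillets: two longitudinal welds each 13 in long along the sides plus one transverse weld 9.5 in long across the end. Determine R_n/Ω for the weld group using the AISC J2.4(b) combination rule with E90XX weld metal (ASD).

E90XX → F_EXX = 90 ksi.
t_e = 0.707 × 0.4375 = 0.3093 in.
R_nwl = 0.6 × 90 × 0.3093 × 26 = 434.3 kips (longitudinal, 2 welds).
R_nwt = 0.6 × 90 × 0.3093 × 9.5 = 158.7 kips (transverse, base value).
(i) R_nwl + R_nwt = 593 kips; (ii) 0.85 R_nwl + 1.5 R_nwt = 607.1 kips.
R_n = max = 607.1 kips [governs: (ii)]; R_n/Ω = 303.6 kips.

R_n/Ω ≈ 304 kips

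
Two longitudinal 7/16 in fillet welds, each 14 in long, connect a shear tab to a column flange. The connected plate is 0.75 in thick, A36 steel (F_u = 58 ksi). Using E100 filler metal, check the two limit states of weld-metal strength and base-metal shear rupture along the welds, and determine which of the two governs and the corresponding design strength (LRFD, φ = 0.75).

E100XX → F_EXX = 100 ksi.
t_e = 0.707 × 0.4375 = 0.3093 in; L = 28 in.
Weld metal: φR_n = 0.75 × 0.6 × 100 × 0.3093 × 28 = 389.7 kip.
Base metal (shear rupture): φR_n = 0.75 × 0.6 × 58 × 0.75 × 28 = 548.1 kip.
Governing: weld metal.

φR_n ≈ 390 kip (weld metal governs)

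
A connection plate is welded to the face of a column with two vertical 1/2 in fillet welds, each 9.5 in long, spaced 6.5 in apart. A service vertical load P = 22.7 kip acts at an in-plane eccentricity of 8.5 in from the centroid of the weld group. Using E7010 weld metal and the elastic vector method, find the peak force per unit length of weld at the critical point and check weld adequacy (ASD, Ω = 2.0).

E70XX → F_EXX = 70 ksi.
Total weld length L_w = 19 in. Treat welds as unit-width lines.
Polar moment about centroid: J = 2[d³/12 + d(b/2)²] = 2[9.5³/12 + 9.5×3.25²] = 343.6 in³.
Direct shear f_v = P/L_w = 22.7 / 19 = 1.195 kip/in (vertical).
Torsion M = P·e = 22.7 × 8.5 = 192.95 kip·in.
Critical point at (x, y) = (3.25, 4.75) from centroid. f_tx = M·y/J = 2.668 kip/in; f_ty = M·x/J = 1.825 kip/in.
Resultant f_max = √[f_tx² + (f_v + f_ty)²] = √[2.668² + (1.195 + 1.825)²] = 4.029 kip/in.
Capacity per unit length: r_n/Ω = (1/2.0) × 0.6 × 70 × (0.707 × 0.5) = 7.423 kip/in.
4.029 ≤ 7.423 → adequate.

f_max ≈ 4.03 kip/in; adequate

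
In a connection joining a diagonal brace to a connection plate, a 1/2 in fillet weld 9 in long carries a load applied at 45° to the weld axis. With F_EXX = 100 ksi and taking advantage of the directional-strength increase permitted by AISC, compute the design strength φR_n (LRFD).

φR_n ≈ 186 kip

t_e = 0.707 × 0.5 = 0.3535 in; A_we = 0.3535 × 9 = 3.181 in².
Directional factor: 1.0 + 0.5 sin^1.5(45°) = 1.297.
F_nw = 0.6 × 100 × 1.297 = 77.84 ksi.
φR_n = 0.75 × 77.84 × 3.181 = 185.7 kip.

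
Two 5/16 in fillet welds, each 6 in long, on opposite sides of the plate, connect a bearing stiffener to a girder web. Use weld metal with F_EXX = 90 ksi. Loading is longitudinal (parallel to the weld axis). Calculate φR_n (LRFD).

Effective throat t_e = 0.707 × 0.3125 = 0.2209 in.
Total length L = 12 in; A_we = 0.2209 × 12 = 2.651 in².
F_nw = 0.6 F_EXX = 0.6 × 90 = 54 ksi.
φR_n = 0.75 × 54 × 2.651 = 107.4 kip.

φR_n ≈ 107 kip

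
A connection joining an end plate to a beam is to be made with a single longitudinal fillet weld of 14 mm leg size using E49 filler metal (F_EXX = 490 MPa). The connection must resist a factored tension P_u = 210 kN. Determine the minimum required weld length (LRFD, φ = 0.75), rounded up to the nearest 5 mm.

Throat t_e = 0.707 × 14 = 9.898 mm.
φr_n = 0.75 × 0.6 × 490 × 9.898 × 10⁻³ = 2.183 kN/mm.
L_req = P_u / φr_n = 210 / 2.183 = 96.22 mm total.
Round up → use L = 100 mm.

L = 100 mm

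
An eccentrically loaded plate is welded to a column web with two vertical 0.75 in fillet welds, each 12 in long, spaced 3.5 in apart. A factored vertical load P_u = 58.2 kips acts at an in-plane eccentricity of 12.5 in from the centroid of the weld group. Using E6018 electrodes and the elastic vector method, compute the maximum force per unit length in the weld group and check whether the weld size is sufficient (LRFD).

f_max ≈ 13.5 kip/in; adequate

E60XX → F_EXX = 60 ksi.
Total weld length L_w = 24 in. Treat welds as unit-width lines.
Polar moment about centroid: J = 2[d³/12 + d(b/2)²] = 2[12³/12 + 12×1.75²] = 361.5 in³.
Direct shear f_v = P/L_w = 58.2 / 24 = 2.425 kip/in (vertical).
Torsion M = P·e = 58.2 × 12.5 = 727.5 kip·in.
Critical point at (x, y) = (1.75, 6) from centroid. f_tx = M·y/J = 12.07 kip/in; f_ty = M·x/J = 3.522 kip/in.
Resultant f_max = √[f_tx² + (f_v + f_ty)²] = √[12.07² + (2.425 + 3.522)²] = 13.46 kip/in.
Capacity per unit length: φr_n = 0.75 × 0.6 × 60 × (0.707 × 0.75) = 14.32 kip/in.
13.46 ≤ 14.32 → adequate.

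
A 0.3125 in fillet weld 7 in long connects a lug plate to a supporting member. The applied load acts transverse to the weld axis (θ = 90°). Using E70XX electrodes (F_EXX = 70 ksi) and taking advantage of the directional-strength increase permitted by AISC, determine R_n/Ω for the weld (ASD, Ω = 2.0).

R_n/Ω ≈ 48.7 kip

t_e = 0.707 × 0.3125 = 0.2209 in; A_we = 0.2209 × 7 = 1.547 in².
Directional factor: 1.0 + 0.5 sin^1.5(90°) = 1.5.
F_nw = 0.6 × 70 × 1.5 = 63 ksi.
R_n/Ω = (63 × 1.547) / 2.0 = 48.72 kip.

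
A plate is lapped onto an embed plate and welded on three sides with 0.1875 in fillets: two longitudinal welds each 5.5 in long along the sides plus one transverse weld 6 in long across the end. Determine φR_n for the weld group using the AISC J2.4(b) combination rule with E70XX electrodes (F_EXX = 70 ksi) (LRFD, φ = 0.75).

t_e = 0.707 × 0.1875 = 0.1326 in.
R_nwl = 0.6 × 70 × 0.1326 × 11 = 61.24 kips (longitudinal, 2 welds).
R_nwt = 0.6 × 70 × 0.1326 × 6 = 33.41 kips (transverse, base value).
(i) R_nwl + R_nwt = 94.65 kips; (ii) 0.85 R_nwl + 1.5 R_nwt = 102.2 kips.
R_n = max = 102.2 kips [governs: (ii)]; φR_n = 76.62 kips.

φR_n ≈ 76.6 kips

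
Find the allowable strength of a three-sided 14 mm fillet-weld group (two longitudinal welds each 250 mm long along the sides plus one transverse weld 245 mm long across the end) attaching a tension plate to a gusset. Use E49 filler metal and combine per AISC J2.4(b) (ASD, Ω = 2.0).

E49XX → F_EXX = 490 MPa.
t_e = 0.707 × 14 = 9.898 mm.
R_nwl = 0.6 × 490 × 9.898 × 500 × 10⁻³ = 1455 kN (longitudinal, 2 welds).
R_nwt = 0.6 × 490 × 9.898 × 245 × 10⁻³ = 713 kN (transverse, base value).
(i) R_nwl + R_nwt = 2168 kN; (ii) 0.85 R_nwl + 1.5 R_nwt = 2306 kN.
R_n = max = 2306 kN [governs: (ii)]; R_n/Ω = 1153 kN.

R_n/Ω ≈ 1150 kN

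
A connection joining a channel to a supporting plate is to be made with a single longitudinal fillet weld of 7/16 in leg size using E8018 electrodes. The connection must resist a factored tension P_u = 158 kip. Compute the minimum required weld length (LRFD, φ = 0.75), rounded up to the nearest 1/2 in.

E80XX → F_EXX = 80 ksi.
Throat t_e = 0.707 × 0.4375 = 0.3093 in.
φr_n = 0.75 × 0.6 × 80 × 0.3093 = 11.14 kip/in.
L_req = P_u / φr_n = 158 / 11.14 = 14.19 in total.
Round up → use L = 14.5 in.

L = 14.5 in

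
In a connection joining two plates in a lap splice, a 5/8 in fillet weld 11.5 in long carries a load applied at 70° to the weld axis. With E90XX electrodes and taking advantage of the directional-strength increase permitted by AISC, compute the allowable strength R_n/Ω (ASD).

R_n/Ω ≈ 200 kip

E90XX → F_EXX = 90 ksi.
t_e = 0.707 × 0.625 = 0.4419 in; A_we = 0.4419 × 11.5 = 5.082 in².
Directional factor: 1.0 + 0.5 sin^1.5(70°) = 1.455.
F_nw = 0.6 × 90 × 1.455 = 78.59 ksi.
R_n/Ω = (78.59 × 5.082) / 2.0 = 199.7 kip.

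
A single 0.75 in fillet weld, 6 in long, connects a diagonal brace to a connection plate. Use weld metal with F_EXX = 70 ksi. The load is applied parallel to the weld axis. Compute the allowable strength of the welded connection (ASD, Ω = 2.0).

R_n/Ω ≈ 66.8 kip

Effective throat t_e = 0.707 × 0.75 = 0.5302 in.
Total length L = 6 in; A_we = 0.5302 × 6 = 3.181 in².
F_nw = 0.6 F_EXX = 0.6 × 70 = 42 ksi.
R_n = 42 × 3.181 = 133.6 kip; R_n/Ω = 133.6/2.0 = 66.81 kip.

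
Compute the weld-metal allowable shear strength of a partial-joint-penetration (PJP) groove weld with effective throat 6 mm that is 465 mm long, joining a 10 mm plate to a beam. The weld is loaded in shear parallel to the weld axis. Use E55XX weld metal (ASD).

E55XX → F_EXX = 550 MPa.
Effective throat (given) t_e = 6 mm.
A_we = 6 × 465 = 2790 mm².
F_nw = 0.6 F_EXX = 330 MPa.
R_n/Ω = (330 × 2790) / 2.0 × 10⁻³ = 460.4 kN.

R_n/Ω ≈ 460 kN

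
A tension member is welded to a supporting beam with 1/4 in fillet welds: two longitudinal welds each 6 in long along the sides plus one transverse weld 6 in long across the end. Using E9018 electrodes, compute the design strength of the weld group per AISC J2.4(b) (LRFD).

E90XX → F_EXX = 90 ksi.
t_e = 0.707 × 0.25 = 0.1767 in.
R_nwl = 0.6 × 90 × 0.1767 × 12 = 114.5 kips (longitudinal, 2 welds).
R_nwt = 0.6 × 90 × 0.1767 × 6 = 57.27 kips (transverse, base value).
(i) R_nwl + R_nwt = 171.8 kips; (ii) 0.85 R_nwl + 1.5 R_nwt = 183.3 kips.
R_n = max = 183.3 kips [governs: (ii)]; φR_n = 137.4 kips.

φR_n ≈ 137 kips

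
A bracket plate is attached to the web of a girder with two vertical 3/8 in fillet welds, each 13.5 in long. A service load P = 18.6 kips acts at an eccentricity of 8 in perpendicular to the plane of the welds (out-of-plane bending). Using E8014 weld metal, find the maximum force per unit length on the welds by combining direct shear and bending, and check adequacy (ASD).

E80XX → F_EXX = 80 ksi.
L_w = 2 × 13.5 = 27 in; section modulus (unit throat) S = 2 × L²/6 = 60.75 in².
Direct shear f_v = P/L_w = 18.6/27 = 0.6889 kip/in.
Moment M = P × e = 18.6 × 8 = 148.8 kip·in; bending f_b = M/S = 2.449 kip/in.
f_max = √(f_v² + f_b²) = √(0.6889² + 2.449²) = 2.544 kip/in.
r_n/Ω = (1/2.0) × 0.6 × 80 × (0.707 × 0.375) = 6.363 kip/in → adequate.

f_max ≈ 2.54 kip/in; adequate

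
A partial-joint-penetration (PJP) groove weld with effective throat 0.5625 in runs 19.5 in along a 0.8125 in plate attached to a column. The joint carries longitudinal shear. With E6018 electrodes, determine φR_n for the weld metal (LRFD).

E60XX → F_EXX = 60 ksi.
Effective throat (given) t_e = 0.5625 in.
A_we = 0.5625 × 19.5 = 10.97 in².
F_nw = 0.6 F_EXX = 36 ksi.
φR_n = 0.75 × 36 × 10.97 = 296.2 kip.

φR_n ≈ 296 kip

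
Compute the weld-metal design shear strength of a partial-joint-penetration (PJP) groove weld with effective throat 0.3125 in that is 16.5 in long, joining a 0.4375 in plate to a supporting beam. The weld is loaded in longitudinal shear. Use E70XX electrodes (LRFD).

φR_n ≈ 162 kip

E70XX → F_EXX = 70 ksi.
Effective throat (given) t_e = 0.3125 in.
A_we = 0.3125 × 16.5 = 5.156 in².
F_nw = 0.6 F_EXX = 42 ksi.
φR_n = 0.75 × 42 × 5.156 = 162.4 kip.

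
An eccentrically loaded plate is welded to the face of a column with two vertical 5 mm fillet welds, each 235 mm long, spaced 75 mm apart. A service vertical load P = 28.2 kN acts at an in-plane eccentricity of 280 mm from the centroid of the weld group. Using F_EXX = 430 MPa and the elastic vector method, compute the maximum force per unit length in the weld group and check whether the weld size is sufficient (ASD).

f_max ≈ 368 N/mm; adequate

Total weld length L_w = 470 mm. Treat welds as unit-width lines.
Polar moment about centroid: J = 2[d³/12 + d(b/2)²] = 2[235³/12 + 235×37.5²] = 2824000 mm³.
Direct shear f_v = P/L_w = 28.2×10³ / 470 = 60 N/mm (vertical).
Torsion M = P·e = 28.2×10³ × 280 = 7896000 N·mm.
Critical point at (x, y) = (37.5, 117.5) from centroid. f_tx = M·y/J = 328.5 N/mm; f_ty = M·x/J = 104.9 N/mm.
Resultant f_max = √[f_tx² + (f_v + f_ty)²] = √[328.5² + (60 + 104.9)²] = 367.6 N/mm.
Capacity per unit length: r_n/Ω = (1/2.0) × 0.6 × 430 × (0.707 × 5) = 456 N/mm.
367.6 ≤ 456 → adequate.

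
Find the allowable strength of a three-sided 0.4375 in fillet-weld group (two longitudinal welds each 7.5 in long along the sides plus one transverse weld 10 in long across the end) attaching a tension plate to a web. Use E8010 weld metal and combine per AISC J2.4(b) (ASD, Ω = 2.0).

R_n/Ω ≈ 206 kip

E80XX → F_EXX = 80 ksi.
t_e = 0.707 × 0.4375 = 0.3093 in.
R_nwl = 0.6 × 80 × 0.3093 × 15 = 222.7 kip (longitudinal, 2 welds).
R_nwt = 0.6 × 80 × 0.3093 × 10 = 148.5 kip (transverse, base value).
(i) R_nwl + R_nwt = 371.2 kip; (ii) 0.85 R_nwl + 1.5 R_nwt = 412 kip.
R_n = max = 412 kip [governs: (ii)]; R_n/Ω = 206 kip.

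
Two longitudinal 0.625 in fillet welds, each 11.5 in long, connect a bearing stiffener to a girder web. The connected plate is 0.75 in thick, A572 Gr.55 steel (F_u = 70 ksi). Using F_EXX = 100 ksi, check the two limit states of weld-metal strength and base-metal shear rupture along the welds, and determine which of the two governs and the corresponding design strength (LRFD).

φR_n ≈ 457 kips (weld metal governs)

t_e = 0.707 × 0.625 = 0.4419 in; L = 23 in.
Weld metal: φR_n = 0.75 × 0.6 × 100 × 0.4419 × 23 = 457.3 kips.
Base metal (shear rupture): φR_n = 0.75 × 0.6 × 70 × 0.75 × 23 = 543.4 kips.
Governing: weld metal.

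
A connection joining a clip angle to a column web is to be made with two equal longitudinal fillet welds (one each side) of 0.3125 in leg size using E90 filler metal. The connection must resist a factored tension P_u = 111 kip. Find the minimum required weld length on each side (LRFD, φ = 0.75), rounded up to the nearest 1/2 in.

L = 6.5 in on each side

E90XX → F_EXX = 90 ksi.
Throat t_e = 0.707 × 0.3125 = 0.2209 in.
φr_n = 0.75 × 0.6 × 90 × 0.2209 = 8.948 kip/in.
L_req = P_u / φr_n = 111 / 8.948 = 12.41 in total.
Per side: 12.41 / 2 = 6.203 in.
Round up → use L = 6.5 in on each side.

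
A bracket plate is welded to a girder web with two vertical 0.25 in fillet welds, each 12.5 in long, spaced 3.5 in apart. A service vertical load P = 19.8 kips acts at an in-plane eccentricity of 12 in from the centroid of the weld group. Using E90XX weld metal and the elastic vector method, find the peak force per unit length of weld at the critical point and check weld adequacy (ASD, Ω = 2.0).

E90XX → F_EXX = 90 ksi.
Total weld length L_w = 25 in. Treat welds as unit-width lines.
Polar moment about centroid: J = 2[d³/12 + d(b/2)²] = 2[12.5³/12 + 12.5×1.75²] = 402.1 in³.
Direct shear f_v = P/L_w = 19.8 / 25 = 0.792 kip/in (vertical).
Torsion M = P·e = 19.8 × 12 = 237.6 kip·in.
Critical point at (x, y) = (1.75, 6.25) from centroid. f_tx = M·y/J = 3.693 kip/in; f_ty = M·x/J = 1.034 kip/in.
Resultant f_max = √[f_tx² + (f_v + f_ty)²] = √[3.693² + (0.792 + 1.034)²] = 4.12 kip/in.
Capacity per unit length: r_n/Ω = (1/2.0) × 0.6 × 90 × (0.707 × 0.25) = 4.772 kip/in.
4.12 ≤ 4.772 → adequate.

f_max ≈ 4.12 kip/in; adequate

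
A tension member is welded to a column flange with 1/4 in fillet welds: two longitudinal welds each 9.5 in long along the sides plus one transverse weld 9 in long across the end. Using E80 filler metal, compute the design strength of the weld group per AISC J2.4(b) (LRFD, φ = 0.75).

φR_n ≈ 189 kip

E80XX → F_EXX = 80 ksi.
t_e = 0.707 × 0.25 = 0.1767 in.
R_nwl = 0.6 × 80 × 0.1767 × 19 = 161.2 kip (longitudinal, 2 welds).
R_nwt = 0.6 × 80 × 0.1767 × 9 = 76.36 kip (transverse, base value).
(i) R_nwl + R_nwt = 237.6 kip; (ii) 0.85 R_nwl + 1.5 R_nwt = 251.6 kip.
R_n = max = 251.6 kip [governs: (ii)]; φR_n = 188.7 kip.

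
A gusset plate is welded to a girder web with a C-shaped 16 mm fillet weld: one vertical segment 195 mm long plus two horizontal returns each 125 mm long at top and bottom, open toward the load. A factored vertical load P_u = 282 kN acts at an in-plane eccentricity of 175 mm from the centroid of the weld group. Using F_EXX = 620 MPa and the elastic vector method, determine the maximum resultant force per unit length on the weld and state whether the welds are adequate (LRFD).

Total weld length L_w = 445 mm. Treat welds as unit-width lines.
Centroid: x̄ = 2×125×62.5 / 445 = 35.11 mm from the vertical weld.
Polar moment about centroid: J = I_x + I_y = [195³/12 + 2×125×97.5²] + [195×35.11² + 2(125³/12 + 125×27.39²)] = 3748000 mm³.
Direct shear f_v = P/L_w = 282×10³ / 445 = 633.7 N/mm (vertical).
Torsion M = P·e = 282×10³ × 175 = 49350000 N·mm.
Critical point at (x, y) = (89.89, 97.5) from centroid. f_tx = M·y/J = 1284 N/mm; f_ty = M·x/J = 1184 N/mm.
Resultant f_max = √[f_tx² + (f_v + f_ty)²] = √[1284² + (633.7 + 1184)²] = 2225 N/mm.
Capacity per unit length: φr_n = 0.75 × 0.6 × 620 × (0.707 × 16) = 3156 N/mm.
2225 ≤ 3156 → adequate.

f_max ≈ 2230 N/mm; adequate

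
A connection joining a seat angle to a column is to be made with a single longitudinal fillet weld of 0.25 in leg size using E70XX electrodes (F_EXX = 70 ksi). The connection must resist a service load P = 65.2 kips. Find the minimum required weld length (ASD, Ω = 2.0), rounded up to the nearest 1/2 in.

Throat t_e = 0.707 × 0.25 = 0.1767 in.
r_n/Ω = (0.6 × 70 × 0.1767) / 2.0 = 3.712 kip/in.
L_req = P / (r_n/Ω) = 65.2 / 3.712 = 17.57 in total.
Round up → use L = 18 in.

L = 18 in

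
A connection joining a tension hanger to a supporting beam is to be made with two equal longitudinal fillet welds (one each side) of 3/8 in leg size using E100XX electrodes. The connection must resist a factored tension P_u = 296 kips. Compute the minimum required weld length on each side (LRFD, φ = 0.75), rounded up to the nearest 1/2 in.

L = 12.5 in on each side

E100XX → F_EXX = 100 ksi.
Throat t_e = 0.707 × 0.375 = 0.2651 in.
φr_n = 0.75 × 0.6 × 100 × 0.2651 = 11.93 kips/in.
L_req = P_u / φr_n = 296 / 11.93 = 24.81 in total.
Per side: 24.81 / 2 = 12.41 in.
Round up → use L = 12.5 in on each side.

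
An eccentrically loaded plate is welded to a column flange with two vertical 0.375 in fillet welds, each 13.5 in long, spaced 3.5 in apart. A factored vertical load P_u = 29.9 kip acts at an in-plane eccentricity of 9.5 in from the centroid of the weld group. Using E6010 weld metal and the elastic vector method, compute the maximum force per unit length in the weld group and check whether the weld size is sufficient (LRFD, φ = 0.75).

E60XX → F_EXX = 60 ksi.
Total weld length L_w = 27 in. Treat welds as unit-width lines.
Polar moment about centroid: J = 2[d³/12 + d(b/2)²] = 2[13.5³/12 + 13.5×1.75²] = 492.8 in³.
Direct shear f_v = P/L_w = 29.9 / 27 = 1.107 kip/in (vertical).
Torsion M = P·e = 29.9 × 9.5 = 284.05 kip·in.
Critical point at (x, y) = (1.75, 6.75) from centroid. f_tx = M·y/J = 3.891 kip/in; f_ty = M·x/J = 1.009 kip/in.
Resultant f_max = √[f_tx² + (f_v + f_ty)²] = √[3.891² + (1.107 + 1.009)²] = 4.429 kip/in.
Capacity per unit length: φr_n = 0.75 × 0.6 × 60 × (0.707 × 0.375) = 7.158 kip/in.
4.429 ≤ 7.158 → adequate.

f_max ≈ 4.43 kip/in; adequate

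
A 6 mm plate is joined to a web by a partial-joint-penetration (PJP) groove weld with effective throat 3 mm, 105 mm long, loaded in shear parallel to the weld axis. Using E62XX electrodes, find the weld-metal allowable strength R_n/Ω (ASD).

R_n/Ω ≈ 58.6 kN

E62XX → F_EXX = 620 MPa.
Effective throat (given) t_e = 3 mm.
A_we = 3 × 105 = 315 mm².
F_nw = 0.6 F_EXX = 372 MPa.
R_n/Ω = (372 × 315) / 2.0 × 10⁻³ = 58.59 kN.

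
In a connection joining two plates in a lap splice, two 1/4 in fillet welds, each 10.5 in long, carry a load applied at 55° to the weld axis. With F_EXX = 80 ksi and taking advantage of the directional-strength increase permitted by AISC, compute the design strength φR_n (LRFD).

φR_n ≈ 183 kip

t_e = 0.707 × 0.25 = 0.1767 in; A_we = 0.1767 × 21 = 3.712 in².
Directional factor: 1.0 + 0.5 sin^1.5(55°) = 1.371.
F_nw = 0.6 × 80 × 1.371 = 65.79 ksi.
φR_n = 0.75 × 65.79 × 3.712 = 183.2 kip.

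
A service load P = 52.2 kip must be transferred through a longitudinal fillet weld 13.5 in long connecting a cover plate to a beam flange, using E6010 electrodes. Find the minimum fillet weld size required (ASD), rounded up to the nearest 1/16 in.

w = 5/16 in

E60XX → F_EXX = 60 ksi.
Total weld length L = 13.5 in.
Required throat t_e = P × Ω / (0.6 F_EXX × L) = 52.2 × 2.0 / (0.6 × 60 × 13.5) = 0.2148 in.
Required leg w = t_e / 0.707 = 0.3038 in → use 5/16 in.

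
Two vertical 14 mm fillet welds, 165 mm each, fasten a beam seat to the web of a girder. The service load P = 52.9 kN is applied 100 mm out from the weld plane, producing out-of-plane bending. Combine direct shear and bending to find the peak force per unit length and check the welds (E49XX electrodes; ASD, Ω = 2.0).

f_max ≈ 605 N/mm; adequate

E49XX → F_EXX = 490 MPa.
L_w = 2 × 165 = 330 mm; section modulus (unit throat) S = 2 × L²/6 = 9075 mm².
Direct shear f_v = P/L_w = 52.9×10³/330 = 160.3 N/mm.
Moment M = P × e = 52.9×10³ × 100 = 5290000 N·mm; bending f_b = M/S = 582.9 N/mm.
f_max = √(f_v² + f_b²) = √(160.3² + 582.9²) = 604.6 N/mm.
r_n/Ω = (1/2.0) × 0.6 × 490 × (0.707 × 14) = 1455 N/mm → adequate.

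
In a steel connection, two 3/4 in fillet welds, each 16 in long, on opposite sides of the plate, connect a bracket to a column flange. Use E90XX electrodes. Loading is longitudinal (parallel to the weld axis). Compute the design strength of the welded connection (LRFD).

φR_n ≈ 687 kip

E90XX → F_EXX = 90 ksi.
Effective throat t_e = 0.707 × 0.75 = 0.5302 in.
Total length L = 32 in; A_we = 0.5302 × 32 = 16.97 in².
F_nw = 0.6 F_EXX = 0.6 × 90 = 54 ksi.
φR_n = 0.75 × 54 × 16.97 = 687.2 kip.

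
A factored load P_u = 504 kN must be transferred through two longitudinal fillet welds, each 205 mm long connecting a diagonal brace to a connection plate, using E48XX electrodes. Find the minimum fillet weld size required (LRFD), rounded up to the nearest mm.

E48XX → F_EXX = 480 MPa.
Total weld length L = 410 mm.
Required throat t_e = P_u / (φ × 0.6 F_EXX × L) = 504 / (0.75 × 0.6 × 480 × 410 × 10⁻³) = 5.691 mm.
Required leg w = t_e / 0.707 = 8.05 mm → use 9 mm.

w = 9 mm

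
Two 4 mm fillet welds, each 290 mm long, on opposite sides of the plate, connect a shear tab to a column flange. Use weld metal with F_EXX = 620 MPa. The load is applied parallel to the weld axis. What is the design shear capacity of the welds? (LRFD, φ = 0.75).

φR_n ≈ 458 kN

Effective throat t_e = 0.707 × 4 = 2.828 mm.
Total length L = 580 mm; A_we = 2.828 × 580 = 1640 mm².
F_nw = 0.6 F_EXX = 0.6 × 620 = 372 MPa.
φR_n = 0.75 × 372 × 1640 × 10⁻³ = 457.6 kN.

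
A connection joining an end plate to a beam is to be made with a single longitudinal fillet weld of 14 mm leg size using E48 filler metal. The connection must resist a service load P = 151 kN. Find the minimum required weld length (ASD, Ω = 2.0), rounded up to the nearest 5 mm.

L = 110 mm

E48XX → F_EXX = 480 MPa.
Throat t_e = 0.707 × 14 = 9.898 mm.
r_n/Ω = (0.6 × 480 × 9.898) / 2.0 = 1425 N/mm = 1.425 kN/mm.
L_req = P / (r_n/Ω) = 151 / 1.425 = 105.9 mm total.
Round up → use L = 110 mm.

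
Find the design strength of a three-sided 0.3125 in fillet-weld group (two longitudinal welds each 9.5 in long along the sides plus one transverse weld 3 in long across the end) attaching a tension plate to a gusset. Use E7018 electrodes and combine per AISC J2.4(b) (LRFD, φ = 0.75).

E70XX → F_EXX = 70 ksi.
t_e = 0.707 × 0.3125 = 0.2209 in.
R_nwl = 0.6 × 70 × 0.2209 × 19 = 176.3 kip (longitudinal, 2 welds).
R_nwt = 0.6 × 70 × 0.2209 × 3 = 27.84 kip (transverse, base value).
(i) R_nwl + R_nwt = 204.1 kip; (ii) 0.85 R_nwl + 1.5 R_nwt = 191.6 kip.
R_n = max = 204.1 kip [governs: (i)]; φR_n = 153.1 kip.

φR_n ≈ 153 kip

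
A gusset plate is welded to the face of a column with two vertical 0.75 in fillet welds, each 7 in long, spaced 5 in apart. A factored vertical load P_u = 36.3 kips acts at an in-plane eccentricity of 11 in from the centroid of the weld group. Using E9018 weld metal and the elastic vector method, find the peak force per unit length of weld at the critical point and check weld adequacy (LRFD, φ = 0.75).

f_max ≈ 13.5 kip/in; adequate

E90XX → F_EXX = 90 ksi.
Total weld length L_w = 14 in. Treat welds as unit-width lines.
Polar moment about centroid: J = 2[d³/12 + d(b/2)²] = 2[7³/12 + 7×2.5²] = 144.7 in³.
Direct shear f_v = P/L_w = 36.3 / 14 = 2.593 kip/in (vertical).
Torsion M = P·e = 36.3 × 11 = 399.3 kip·in.
Critical point at (x, y) = (2.5, 3.5) from centroid. f_tx = M·y/J = 9.66 kip/in; f_ty = M·x/J = 6.9 kip/in.
Resultant f_max = √[f_tx² + (f_v + f_ty)²] = √[9.66² + (2.593 + 6.9)²] = 13.54 kip/in.
Capacity per unit length: φr_n = 0.75 × 0.6 × 90 × (0.707 × 0.75) = 21.48 kip/in.
13.54 ≤ 21.48 → adequate.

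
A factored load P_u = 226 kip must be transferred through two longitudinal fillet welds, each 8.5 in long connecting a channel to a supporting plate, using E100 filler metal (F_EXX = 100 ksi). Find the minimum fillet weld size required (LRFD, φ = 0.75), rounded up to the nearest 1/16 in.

Total weld length L = 17 in.
Required throat t_e = P_u / (φ × 0.6 F_EXX × L) = 226 / (0.75 × 0.6 × 100 × 17) = 0.2954 in.
Required leg w = t_e / 0.707 = 0.4179 in → use 7/16 in.

w = 7/16 in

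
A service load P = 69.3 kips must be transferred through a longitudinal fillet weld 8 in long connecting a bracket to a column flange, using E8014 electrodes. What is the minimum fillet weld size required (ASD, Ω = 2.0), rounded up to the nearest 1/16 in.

w = 9/16 in

E80XX → F_EXX = 80 ksi.
Total weld length L = 8 in.
Required throat t_e = P × Ω / (0.6 F_EXX × L) = 69.3 × 2.0 / (0.6 × 80 × 8) = 0.3609 in.
Required leg w = t_e / 0.707 = 0.5105 in → use 9/16 in.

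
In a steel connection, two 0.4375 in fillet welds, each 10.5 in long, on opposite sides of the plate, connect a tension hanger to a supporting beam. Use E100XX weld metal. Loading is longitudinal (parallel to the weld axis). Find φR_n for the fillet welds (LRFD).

E100XX → F_EXX = 100 ksi.
Effective throat t_e = 0.707 × 0.4375 = 0.3093 in.
Total length L = 21 in; A_we = 0.3093 × 21 = 6.496 in².
F_nw = 0.6 F_EXX = 0.6 × 100 = 60 ksi.
φR_n = 0.75 × 60 × 6.496 = 292.3 kip.

φR_n ≈ 292 kip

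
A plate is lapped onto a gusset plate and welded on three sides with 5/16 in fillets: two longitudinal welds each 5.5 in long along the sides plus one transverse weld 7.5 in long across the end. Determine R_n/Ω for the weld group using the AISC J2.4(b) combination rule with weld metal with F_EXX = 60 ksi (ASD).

t_e = 0.707 × 0.3125 = 0.2209 in.
R_nwl = 0.6 × 60 × 0.2209 × 11 = 87.49 kip (longitudinal, 2 welds).
R_nwt = 0.6 × 60 × 0.2209 × 7.5 = 59.65 kip (transverse, base value).
(i) R_nwl + R_nwt = 147.1 kip; (ii) 0.85 R_nwl + 1.5 R_nwt = 163.8 kip.
R_n = max = 163.8 kip [governs: (ii)]; R_n/Ω = 81.92 kip.

R_n/Ω ≈ 81.9 kip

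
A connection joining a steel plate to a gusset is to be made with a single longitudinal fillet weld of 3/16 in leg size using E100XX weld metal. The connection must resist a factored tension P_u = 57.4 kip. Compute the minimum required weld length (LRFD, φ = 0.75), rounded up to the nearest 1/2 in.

E100XX → F_EXX = 100 ksi.
Throat t_e = 0.707 × 0.1875 = 0.1326 in.
φr_n = 0.75 × 0.6 × 100 × 0.1326 = 5.965 kip/in.
L_req = P_u / φr_n = 57.4 / 5.965 = 9.622 in total.
Round up → use L = 10 in.

L = 10 in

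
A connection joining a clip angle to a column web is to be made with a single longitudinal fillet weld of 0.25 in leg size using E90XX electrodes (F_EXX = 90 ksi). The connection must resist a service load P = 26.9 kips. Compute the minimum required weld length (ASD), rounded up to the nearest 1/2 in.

L = 6 in

Throat t_e = 0.707 × 0.25 = 0.1767 in.
r_n/Ω = (0.6 × 90 × 0.1767) / 2.0 = 4.772 kip/in.
L_req = P / (r_n/Ω) = 26.9 / 4.772 = 5.637 in total.
Round up → use L = 6 in.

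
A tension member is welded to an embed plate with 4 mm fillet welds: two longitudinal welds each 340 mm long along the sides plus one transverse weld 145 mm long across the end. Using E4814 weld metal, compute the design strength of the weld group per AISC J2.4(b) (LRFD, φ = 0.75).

E48XX → F_EXX = 480 MPa.
t_e = 0.707 × 4 = 2.828 mm.
R_nwl = 0.6 × 480 × 2.828 × 680 × 10⁻³ = 553.8 kN (longitudinal, 2 welds).
R_nwt = 0.6 × 480 × 2.828 × 145 × 10⁻³ = 118.1 kN (transverse, base value).
(i) R_nwl + R_nwt = 671.9 kN; (ii) 0.85 R_nwl + 1.5 R_nwt = 647.9 kN.
R_n = max = 671.9 kN [governs: (i)]; φR_n = 503.9 kN.

φR_n ≈ 504 kN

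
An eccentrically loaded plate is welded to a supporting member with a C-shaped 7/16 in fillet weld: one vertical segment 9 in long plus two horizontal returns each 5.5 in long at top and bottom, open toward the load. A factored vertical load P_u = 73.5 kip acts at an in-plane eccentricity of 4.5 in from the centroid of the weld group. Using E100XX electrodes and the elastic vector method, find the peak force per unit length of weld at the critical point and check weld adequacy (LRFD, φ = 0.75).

f_max ≈ 8.59 kip/in; adequate

E100XX → F_EXX = 100 ksi.
Total weld length L_w = 20 in. Treat welds as unit-width lines.
Centroid: x̄ = 2×5.5×2.75 / 20 = 1.512 in from the vertical weld.
Polar moment about centroid: J = I_x + I_y = [9³/12 + 2×5.5×4.5²] + [9×1.512² + 2(5.5³/12 + 5.5×1.238²)] = 348.7 in³.
Direct shear f_v = P/L_w = 73.5 / 20 = 3.675 kip/in (vertical).
Torsion M = P·e = 73.5 × 4.5 = 330.75 kip·in.
Critical point at (x, y) = (3.987, 4.5) from centroid. f_tx = M·y/J = 4.269 kip/in; f_ty = M·x/J = 3.783 kip/in.
Resultant f_max = √[f_tx² + (f_v + f_ty)²] = √[4.269² + (3.675 + 3.783)²] = 8.593 kip/in.
Capacity per unit length: φr_n = 0.75 × 0.6 × 100 × (0.707 × 0.4375) = 13.92 kip/in.
8.593 ≤ 13.92 → adequate.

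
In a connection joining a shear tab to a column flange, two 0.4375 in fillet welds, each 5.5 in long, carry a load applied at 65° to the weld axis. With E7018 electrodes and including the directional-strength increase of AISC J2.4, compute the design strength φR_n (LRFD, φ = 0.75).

φR_n ≈ 153 kip

E70XX → F_EXX = 70 ksi.
t_e = 0.707 × 0.4375 = 0.3093 in; A_we = 0.3093 × 11 = 3.402 in².
Directional factor: 1.0 + 0.5 sin^1.5(65°) = 1.431.
F_nw = 0.6 × 70 × 1.431 = 60.12 ksi.
φR_n = 0.75 × 60.12 × 3.402 = 153.4 kip.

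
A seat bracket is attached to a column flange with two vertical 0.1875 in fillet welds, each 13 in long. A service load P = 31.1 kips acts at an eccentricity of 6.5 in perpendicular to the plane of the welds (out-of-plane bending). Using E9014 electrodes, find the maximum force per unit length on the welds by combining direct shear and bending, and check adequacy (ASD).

f_max ≈ 3.78 kip/in; NOT adequate

E90XX → F_EXX = 90 ksi.
L_w = 2 × 13 = 26 in; section modulus (unit throat) S = 2 × L²/6 = 56.33 in².
Direct shear f_v = P/L_w = 31.1/26 = 1.196 kip/in.
Moment M = P × e = 31.1 × 6.5 = 202.15 kip·in; bending f_b = M/S = 3.588 kip/in.
f_max = √(f_v² + f_b²) = √(1.196² + 3.588²) = 3.783 kip/in.
r_n/Ω = (1/2.0) × 0.6 × 90 × (0.707 × 0.1875) = 3.579 kip/in → NOT adequate.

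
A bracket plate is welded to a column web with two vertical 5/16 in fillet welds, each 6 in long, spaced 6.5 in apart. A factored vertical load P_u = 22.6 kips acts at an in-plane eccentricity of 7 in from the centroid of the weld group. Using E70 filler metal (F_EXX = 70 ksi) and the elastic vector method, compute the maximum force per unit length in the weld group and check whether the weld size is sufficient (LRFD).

Total weld length L_w = 12 in. Treat welds as unit-width lines.
Polar moment about centroid: J = 2[d³/12 + d(b/2)²] = 2[6³/12 + 6×3.25²] = 162.8 in³.
Direct shear f_v = P/L_w = 22.6 / 12 = 1.883 kip/in (vertical).
Torsion M = P·e = 22.6 × 7 = 158.2 kip·in.
Critical point at (x, y) = (3.25, 3) from centroid. f_tx = M·y/J = 2.916 kip/in; f_ty = M·x/J = 3.159 kip/in.
Resultant f_max = √[f_tx² + (f_v + f_ty)²] = √[2.916² + (1.883 + 3.159)²] = 5.825 kip/in.
Capacity per unit length: φr_n = 0.75 × 0.6 × 70 × (0.707 × 0.3125) = 6.96 kip/in.
5.825 ≤ 6.96 → adequate.

f_max ≈ 5.82 kip/in; adequate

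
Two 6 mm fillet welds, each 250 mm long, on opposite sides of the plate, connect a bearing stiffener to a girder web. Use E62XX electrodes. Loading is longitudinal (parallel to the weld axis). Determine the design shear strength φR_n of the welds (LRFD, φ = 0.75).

φR_n ≈ 592 kN

E62XX → F_EXX = 620 MPa.
Effective throat t_e = 0.707 × 6 = 4.242 mm.
Total length L = 500 mm; A_we = 4.242 × 500 = 2121 mm².
F_nw = 0.6 F_EXX = 0.6 × 620 = 372 MPa.
φR_n = 0.75 × 372 × 2121 × 10⁻³ = 591.8 kN.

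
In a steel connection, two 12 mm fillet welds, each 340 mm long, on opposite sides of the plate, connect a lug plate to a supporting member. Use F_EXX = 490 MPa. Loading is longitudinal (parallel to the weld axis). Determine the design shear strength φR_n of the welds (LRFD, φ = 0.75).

Effective throat t_e = 0.707 × 12 = 8.484 mm.
Total length L = 680 mm; A_we = 8.484 × 680 = 5769 mm².
F_nw = 0.6 F_EXX = 0.6 × 490 = 294 MPa.
φR_n = 0.75 × 294 × 5769 × 10⁻³ = 1272 kN.

φR_n ≈ 1270 kN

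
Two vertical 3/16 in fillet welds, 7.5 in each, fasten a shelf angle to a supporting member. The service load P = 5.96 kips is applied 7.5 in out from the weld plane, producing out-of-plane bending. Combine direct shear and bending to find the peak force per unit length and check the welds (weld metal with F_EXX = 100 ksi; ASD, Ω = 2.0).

L_w = 2 × 7.5 = 15 in; section modulus (unit throat) S = 2 × L²/6 = 18.75 in².
Direct shear f_v = P/L_w = 5.96/15 = 0.3973 kip/in.
Moment M = P × e = 5.96 × 7.5 = 44.7 kip·in; bending f_b = M/S = 2.384 kip/in.
f_max = √(f_v² + f_b²) = √(0.3973² + 2.384²) = 2.417 kip/in.
r_n/Ω = (1/2.0) × 0.6 × 100 × (0.707 × 0.1875) = 3.977 kip/in → adequate.

f_max ≈ 2.42 kip/in; adequate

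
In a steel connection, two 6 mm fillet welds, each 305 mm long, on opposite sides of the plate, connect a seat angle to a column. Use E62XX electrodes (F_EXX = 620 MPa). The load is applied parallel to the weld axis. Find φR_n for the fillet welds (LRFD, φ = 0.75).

φR_n ≈ 722 kN

Effective throat t_e = 0.707 × 6 = 4.242 mm.
Total length L = 610 mm; A_we = 4.242 × 610 = 2588 mm².
F_nw = 0.6 F_EXX = 0.6 × 620 = 372 MPa.
φR_n = 0.75 × 372 × 2588 × 10⁻³ = 721.9 kN.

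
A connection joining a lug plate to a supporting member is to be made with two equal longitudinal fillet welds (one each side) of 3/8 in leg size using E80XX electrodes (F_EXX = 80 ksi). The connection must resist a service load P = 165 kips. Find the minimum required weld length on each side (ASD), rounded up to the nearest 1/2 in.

L = 13 in on each side

Throat t_e = 0.707 × 0.375 = 0.2651 in.
r_n/Ω = (0.6 × 80 × 0.2651) / 2.0 = 6.363 kip/in.
L_req = P / (r_n/Ω) = 165 / 6.363 = 25.93 in total.
Per side: 25.93 / 2 = 12.97 in.
Round up → use L = 13 in on each side.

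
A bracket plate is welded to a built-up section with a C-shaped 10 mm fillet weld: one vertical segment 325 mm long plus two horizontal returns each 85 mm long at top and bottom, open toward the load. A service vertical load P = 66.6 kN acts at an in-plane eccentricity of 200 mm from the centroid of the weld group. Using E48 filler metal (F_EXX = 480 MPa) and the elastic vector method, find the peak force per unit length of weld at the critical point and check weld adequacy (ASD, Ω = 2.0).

Total weld length L_w = 495 mm. Treat welds as unit-width lines.
Centroid: x̄ = 2×85×42.5 / 495 = 14.6 mm from the vertical weld.
Polar moment about centroid: J = I_x + I_y = [325³/12 + 2×85×162.5²] + [325×14.6² + 2(85³/12 + 85×27.9²)] = 7654000 mm³.
Direct shear f_v = P/L_w = 66.6×10³ / 495 = 134.5 N/mm (vertical).
Torsion M = P·e = 66.6×10³ × 200 = 13320000 N·mm.
Critical point at (x, y) = (70.4, 162.5) from centroid. f_tx = M·y/J = 282.8 N/mm; f_ty = M·x/J = 122.5 N/mm.
Resultant f_max = √[f_tx² + (f_v + f_ty)²] = √[282.8² + (134.5 + 122.5)²] = 382.2 N/mm.
Capacity per unit length: r_n/Ω = (1/2.0) × 0.6 × 480 × (0.707 × 10) = 1018 N/mm.
382.2 ≤ 1018 → adequate.

f_max ≈ 382 N/mm; adequate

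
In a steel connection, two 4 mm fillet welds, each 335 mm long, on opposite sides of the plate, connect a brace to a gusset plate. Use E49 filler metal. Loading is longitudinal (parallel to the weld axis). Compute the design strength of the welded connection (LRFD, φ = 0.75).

φR_n ≈ 418 kN

E49XX → F_EXX = 490 MPa.
Effective throat t_e = 0.707 × 4 = 2.828 mm.
Total length L = 670 mm; A_we = 2.828 × 670 = 1895 mm².
F_nw = 0.6 F_EXX = 0.6 × 490 = 294 MPa.
φR_n = 0.75 × 294 × 1895 × 10⁻³ = 417.8 kN.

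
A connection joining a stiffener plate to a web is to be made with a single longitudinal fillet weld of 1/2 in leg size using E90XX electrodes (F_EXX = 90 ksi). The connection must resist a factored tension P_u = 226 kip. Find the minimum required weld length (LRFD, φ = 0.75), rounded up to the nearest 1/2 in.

L = 16 in

Throat t_e = 0.707 × 0.5 = 0.3535 in.
φr_n = 0.75 × 0.6 × 90 × 0.3535 = 14.32 kip/in.
L_req = P_u / φr_n = 226 / 14.32 = 15.79 in total.
Round up → use L = 16 in.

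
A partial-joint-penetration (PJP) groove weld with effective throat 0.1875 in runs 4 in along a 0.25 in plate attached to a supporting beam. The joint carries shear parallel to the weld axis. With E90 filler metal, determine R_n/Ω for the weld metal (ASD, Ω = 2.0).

E90XX → F_EXX = 90 ksi.
Effective throat (given) t_e = 0.1875 in.
A_we = 0.1875 × 4 = 0.75 in².
F_nw = 0.6 F_EXX = 54 ksi.
R_n/Ω = (54 × 0.75) / 2.0 = 20.25 kips.

R_n/Ω ≈ 20.2 kips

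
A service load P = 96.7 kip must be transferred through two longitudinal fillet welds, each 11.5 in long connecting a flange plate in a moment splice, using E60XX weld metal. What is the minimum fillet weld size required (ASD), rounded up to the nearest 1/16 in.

E60XX → F_EXX = 60 ksi.
Total weld length L = 23 in.
Required throat t_e = P × Ω / (0.6 F_EXX × L) = 96.7 × 2.0 / (0.6 × 60 × 23) = 0.2336 in.
Required leg w = t_e / 0.707 = 0.3304 in → use 3/8 in.

w = 3/8 in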